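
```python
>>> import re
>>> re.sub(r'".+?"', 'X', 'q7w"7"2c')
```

'q7wX2c'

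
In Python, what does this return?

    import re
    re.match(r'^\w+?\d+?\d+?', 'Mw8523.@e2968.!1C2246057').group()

`match` is anchored at position 0; if the pattern doesn't fit there, it returns None.
The match spans [0:4] → 'Mw85'.

'Mw85'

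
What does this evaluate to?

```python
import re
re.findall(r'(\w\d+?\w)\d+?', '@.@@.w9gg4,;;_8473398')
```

['_84', '339']

The pattern matches a word character, then one or more of a digit (lazy), then a word character (captured); then one or more of a digit (lazy).
A non-greedy quantifier consumes as few characters as it can — just enough that the remainder of the pattern still matches from where it stops; whatever follows it matches normally.
Walking the string: at [13:17] match '_847', group 1 = '_84'; at [17:21] match '3398', group 1 = '339'.
With a single group, `findall` returns only what that group captured — 2 items.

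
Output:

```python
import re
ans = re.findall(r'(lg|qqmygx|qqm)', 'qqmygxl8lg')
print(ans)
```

['qqmygx', 'lg']

Branches in `(...|...)` are attempted left-to-right; the first branch that allows the whole pattern to succeed is taken.
Walking the string: at [0:6] match 'qqmygx', group 1 = 'qqmygx'; at [8:10] match 'lg', group 1 = 'lg'.
Because there's exactly one group, `findall` drops the full match and keeps group 1 from each hit.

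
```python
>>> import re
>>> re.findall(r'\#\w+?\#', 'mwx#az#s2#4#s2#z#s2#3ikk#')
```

['#az#', '#4#', '#z#', '#3ikk#']

Walking the string: at [3:7] → '#az#'; at [9:12] → '#4#'; at [14:17] → '#z#'; at [19:25] → '#3ikk#'.
No capturing groups, so `findall` returns the 4 full match strings.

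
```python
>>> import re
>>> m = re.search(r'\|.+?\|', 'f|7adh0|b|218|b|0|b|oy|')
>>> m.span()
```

Because the quantifier is non-greedy, it stops expanding at the earliest point where the rest of the pattern can succeed.
The match spans [1:8] → '|7adh0|'.

(1, 8)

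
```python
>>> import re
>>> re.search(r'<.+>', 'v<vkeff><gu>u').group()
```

`re.search` scans for the first position where the pattern succeeds.
The match spans [1:12] → '<vkeff><gu>'.

'<vkeff><gu>'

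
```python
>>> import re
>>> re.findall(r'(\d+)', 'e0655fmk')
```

['0655']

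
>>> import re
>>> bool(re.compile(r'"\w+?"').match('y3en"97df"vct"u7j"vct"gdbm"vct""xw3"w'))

False

`re.match` only tries the pattern at the start of the string.
Here position 0 doesn't satisfy it, so the call returns None, and `bool(None)` is False.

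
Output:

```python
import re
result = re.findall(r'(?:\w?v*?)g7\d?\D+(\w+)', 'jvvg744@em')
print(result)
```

The pattern matches optionally a word character, then zero or more of the literal 'v' (lazy) (non-capturing group); then the literal 'g7', then optionally a digit, then one or more of a non-digit; then one or more of a word character (captured).
`findall` collects group 1 from each match (0 total).
Nothing in the string satisfies the pattern, so the list is empty.

[]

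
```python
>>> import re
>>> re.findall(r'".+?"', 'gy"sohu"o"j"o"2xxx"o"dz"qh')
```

['"sohu"', '"j"', '"2xxx"', '"dz"']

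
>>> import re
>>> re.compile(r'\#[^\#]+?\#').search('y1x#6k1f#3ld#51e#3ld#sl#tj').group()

'#6k1f#'

`re.search` tries every starting position until one works.
The match spans [3:9] → '#6k1f#'.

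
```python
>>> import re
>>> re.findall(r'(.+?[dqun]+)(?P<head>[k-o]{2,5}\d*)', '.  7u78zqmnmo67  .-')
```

Pattern: one or more of any character (lazy), then one or more of one of [dqun] (captured); then 2 to 5 of a character in [k-o], then zero or more of a digit (captured as 'head').
`findall` packs the 2 group values into a tuple for every match.

[('.  7u78zq', 'mnmo67')]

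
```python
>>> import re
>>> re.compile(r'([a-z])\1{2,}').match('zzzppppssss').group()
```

`\1` has to match the exact text group 1 already captured.
With `match`, the pattern is implicitly anchored at the beginning.
The match spans [0:3] → 'zzz'.
Captured: group 1 = 'z'.

'zzz'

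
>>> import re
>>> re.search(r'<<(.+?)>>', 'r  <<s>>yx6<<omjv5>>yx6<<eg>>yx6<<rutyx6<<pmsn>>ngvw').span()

(3, 8)

Because the quantifier is non-greedy, it stops expanding at the earliest point where the rest of the pattern can succeed.
The match spans [3:8] → '<<s>>'.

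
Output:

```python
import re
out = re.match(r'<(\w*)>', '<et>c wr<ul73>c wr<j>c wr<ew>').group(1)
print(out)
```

et

`match` is anchored at position 0; if the pattern doesn't fit there, it returns None.
The match spans [0:4] → '<et>'.
Captured: group 1 = 'et'.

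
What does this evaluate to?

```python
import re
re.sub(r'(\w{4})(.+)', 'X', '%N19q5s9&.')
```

'%X'

Pattern: exactly 4 of a word character (captured); then one or more of any character (captured).
Matches: at [1:10] → 'N19q5s9&.'.
Every occurrence is swapped for 'X'.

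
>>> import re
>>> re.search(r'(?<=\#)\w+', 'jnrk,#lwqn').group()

'lwqn'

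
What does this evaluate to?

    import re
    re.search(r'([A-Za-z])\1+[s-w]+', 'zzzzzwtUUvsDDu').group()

After group 1 captures some text, `\1` only succeeds where that same text appears again.
`re.search` tries every starting position until one works.
The match spans [0:7] → 'zzzzzwt'.
Captured: group 1 = 'z'.

'zzzzzwt'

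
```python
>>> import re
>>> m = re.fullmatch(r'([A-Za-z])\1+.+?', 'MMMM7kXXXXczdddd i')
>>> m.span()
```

`\1` has to match the exact text group 1 already captured.
For `fullmatch`, every character of the input must be accounted for by the pattern.
The match spans [0:18] → 'MMMM7kXXXXczdddd i'.
Captured: group 1 = 'M'.

(0, 18)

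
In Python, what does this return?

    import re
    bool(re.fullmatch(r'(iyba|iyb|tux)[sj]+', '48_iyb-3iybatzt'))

False

`re.fullmatch` requires the pattern to consume the entire string.
Here the pattern can't cover the whole string, so the call returns None, and `bool(None)` is False.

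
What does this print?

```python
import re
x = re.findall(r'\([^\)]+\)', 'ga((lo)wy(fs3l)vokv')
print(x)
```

['((lo)', '(fs3l)']

No capturing groups, so `findall` returns the 2 full match strings.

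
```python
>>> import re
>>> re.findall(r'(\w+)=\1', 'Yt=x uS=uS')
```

['uS']

After group 1 captures some text, `\1` only succeeds where that same text appears again.
Matches: at [5:10] match 'uS=uS', group 1 = 'uS'.
One capturing group, so `findall` returns just the captured substring from the one match — 1 in all.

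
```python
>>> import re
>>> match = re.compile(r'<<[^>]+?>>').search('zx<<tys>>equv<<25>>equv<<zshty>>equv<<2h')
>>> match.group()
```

Unlike `match`, `search` isn't anchored — it looks for the pattern anywhere in the string.
The match spans [2:9] → '<<tys>>'.

'<<tys>>'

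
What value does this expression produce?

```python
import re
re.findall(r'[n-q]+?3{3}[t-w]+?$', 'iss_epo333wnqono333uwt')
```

Since nothing is captured, `findall` lists the 1 matched substring directly.

['nqono333uwt']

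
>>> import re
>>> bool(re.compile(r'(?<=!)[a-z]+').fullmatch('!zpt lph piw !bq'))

Lookahead/lookbehind check context without consuming it, so the matched span excludes the asserted characters.
`fullmatch` succeeds only if the pattern covers the string from start to end.
Here the pattern can't cover the whole string, so the call returns None, and `bool(None)` is False.

False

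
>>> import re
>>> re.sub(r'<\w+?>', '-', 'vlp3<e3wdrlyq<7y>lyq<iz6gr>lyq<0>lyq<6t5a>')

'vlp3<e3wdrlyq-lyq-lyq-lyq-'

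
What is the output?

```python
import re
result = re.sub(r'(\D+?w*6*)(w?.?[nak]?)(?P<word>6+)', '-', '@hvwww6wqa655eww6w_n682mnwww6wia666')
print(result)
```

Pattern: one or more of a non-digit (lazy), then zero or more of a literal 'w', then zero or more of a literal '6' (captured); then optionally a literal 'w', then optionally any character, then optionally one of [nak] (captured); then one or more of a literal '6' (captured as 'word').
Matches: at [0:11] → '@hvwww6wqa6'; at [13:21] → 'eww6w_n6'; at [23:35] → 'mnwww6wia666'.
`sub` substitutes '-' at each match site.

-55-82-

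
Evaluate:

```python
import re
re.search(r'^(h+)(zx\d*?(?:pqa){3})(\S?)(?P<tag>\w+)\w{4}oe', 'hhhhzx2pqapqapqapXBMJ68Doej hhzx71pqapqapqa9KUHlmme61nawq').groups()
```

('hhhh', 'zx2pqapqapqa', 'p', 'XBM')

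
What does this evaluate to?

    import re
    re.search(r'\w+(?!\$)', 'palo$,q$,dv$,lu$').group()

'pal'

Because the assertion is negative and zero-width, positions next to the forbidden text are skipped.
The match spans [0:3] → 'pal'.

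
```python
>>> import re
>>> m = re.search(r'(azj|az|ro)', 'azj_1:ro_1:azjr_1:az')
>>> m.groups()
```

('azj',)

The match spans [0:3] → 'azj'.
Captured: group 1 = 'azj'.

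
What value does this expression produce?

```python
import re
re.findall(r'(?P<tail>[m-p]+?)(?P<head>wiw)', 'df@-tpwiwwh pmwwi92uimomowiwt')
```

[('p', 'wiw'), ('momo', 'wiw')]

This matches one or more of a character in [m-p] (lazy) (captured as 'tail'); then the literal 'wi', then a literal 'w' (captured as 'head').
With 2 capturing groups, `findall` returns a 2-tuple per match.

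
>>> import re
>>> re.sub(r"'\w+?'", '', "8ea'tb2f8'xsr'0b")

"8eaxsr'0b"

Each match is replaced by ''.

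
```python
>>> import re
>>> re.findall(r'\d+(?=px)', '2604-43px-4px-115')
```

['43', '4']

Lookahead/lookbehind check context without consuming it, so the matched span excludes the asserted characters.
Matches: at [5:7] → '43'; at [10:11] → '4'.
With no groups in the pattern, `findall` gives back each whole match — 2 here.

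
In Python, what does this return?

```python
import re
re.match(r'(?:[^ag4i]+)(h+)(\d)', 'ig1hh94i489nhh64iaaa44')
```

`match` is anchored at position 0; if the pattern doesn't fit there, it returns None.
Here position 0 doesn't satisfy it, so the call returns None.

None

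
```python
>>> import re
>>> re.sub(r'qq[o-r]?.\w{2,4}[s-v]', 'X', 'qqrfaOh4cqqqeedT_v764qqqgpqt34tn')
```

'qqrfaOh4cX764X34tn'

`sub` substitutes 'X' at each match site.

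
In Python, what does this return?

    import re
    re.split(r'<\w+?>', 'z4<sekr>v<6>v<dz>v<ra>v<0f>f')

['z4', 'v', 'v', 'v', 'v', 'f']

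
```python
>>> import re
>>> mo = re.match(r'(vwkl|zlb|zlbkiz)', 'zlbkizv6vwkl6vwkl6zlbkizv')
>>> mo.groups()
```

('zlb',)

Alternation tries branches left to right and keeps the first one that lets the overall match succeed at that position.
`re.match` won't scan ahead — the pattern has to work from the very first character.
The match spans [0:3] → 'zlb'.
Captured: group 1 = 'zlb'.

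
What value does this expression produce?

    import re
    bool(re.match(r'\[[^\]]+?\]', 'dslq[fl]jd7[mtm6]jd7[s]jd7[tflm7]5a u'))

`re.match` only tries the pattern at the start of the string.
Here the pattern fails at index 0, so the call returns None, and `bool(None)` is False.

False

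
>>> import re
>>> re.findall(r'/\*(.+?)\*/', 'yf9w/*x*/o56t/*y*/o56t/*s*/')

The `?` after the quantifier makes it lazy — it takes as little as possible before letting the rest of the pattern try.
`findall` collects group 1 from each match (3 total).

['x', 'y', 's']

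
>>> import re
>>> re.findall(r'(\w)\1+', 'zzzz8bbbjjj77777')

`\1` has to match the exact text group 1 already captured.
Scanning left to right: at [0:4] match 'zzzz', group 1 = 'z'; at [5:8] match 'bbb', group 1 = 'b'; at [8:11] match 'jjj', group 1 = 'j'; at [11:16] match '77777', group 1 = '7'.
`findall` collects group 1 from each match (4 total).

['z', 'b', 'j', '7']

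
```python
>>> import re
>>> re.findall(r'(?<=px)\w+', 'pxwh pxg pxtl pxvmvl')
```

Because the assertion is zero-width, the text it checks is not consumed and won't appear in the result.
Since nothing is captured, `findall` lists the 4 matched substrings directly.

['wh', 'g', 'tl', 'vmvl']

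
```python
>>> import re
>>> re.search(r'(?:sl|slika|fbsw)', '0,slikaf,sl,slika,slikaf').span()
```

(2, 4)

Branches in `(...|...)` are attempted left-to-right; the first branch that allows the whole pattern to succeed is taken.
Unlike `match`, `search` isn't anchored — it looks for the pattern anywhere in the string.
The match spans [2:4] → 'sl'.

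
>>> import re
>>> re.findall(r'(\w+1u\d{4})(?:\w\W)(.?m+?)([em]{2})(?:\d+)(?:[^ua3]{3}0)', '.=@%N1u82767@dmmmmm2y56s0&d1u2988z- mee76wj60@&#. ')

[('d1u2988', ' m', 'ee')]

`findall` packs the 3 group values into a tuple for every match.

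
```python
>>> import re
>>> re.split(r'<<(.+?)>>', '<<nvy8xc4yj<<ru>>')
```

['', 'nvy8xc4yj<<ru', '']

Matches to split on: at [0:17] → '<<nvy8xc4yj<<ru>>'.
The group in the pattern means `split` returns the separators' captures alongside the pieces.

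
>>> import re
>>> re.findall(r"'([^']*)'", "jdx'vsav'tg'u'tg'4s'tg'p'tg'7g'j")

['vsav', 'u', '4s', 'p', '7g']

Walking the string: at [3:9] match "'vsav'", group 1 = 'vsav'; at [11:14] match "'u'", group 1 = 'u'; at [16:20] match "'4s'", group 1 = '4s'; at [22:25] match "'p'", group 1 = 'p'; at [27:31] match "'7g'", group 1 = '7g'.
With a single group, `findall` returns only what that group captured — 5 items.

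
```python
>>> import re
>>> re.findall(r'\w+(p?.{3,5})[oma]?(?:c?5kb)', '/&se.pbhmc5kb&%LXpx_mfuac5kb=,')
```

['.pbhm', 'uac']

This matches one or more of a word character; then optionally the literal 'p', then 3 to 5 of any character (captured); then optionally one of [oma]; then optionally the literal 'c', then the literal '5k', then the literal 'b' (non-capturing group).
Walking the string: at [2:13] match 'se.pbhmc5kb', group 1 = '.pbhm'; at [15:28] match 'LXpx_mfuac5kb', group 1 = 'uac'.
One capturing group, so `findall` returns just the captured substring from each match — 2 in all.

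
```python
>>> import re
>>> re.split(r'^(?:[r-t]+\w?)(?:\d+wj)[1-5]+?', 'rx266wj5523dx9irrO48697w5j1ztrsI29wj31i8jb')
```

['', '523dx9irrO48697w5j1ztrsI29wj31i8jb']

The `?` after the quantifier makes it lazy — it takes as little as possible before letting the rest of the pattern try.
Splitting on the pattern gives 2 pieces.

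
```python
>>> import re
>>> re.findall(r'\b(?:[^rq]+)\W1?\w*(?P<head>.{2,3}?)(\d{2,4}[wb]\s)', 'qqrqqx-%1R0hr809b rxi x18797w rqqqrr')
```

This matches a word boundary (`\b`, zero-width); then one or more of any character except [rq] (non-capturing group); then a non-word character, then optionally the literal '1', then zero or more of a word character; then 2 to 3 of any character (lazy) (captured as 'head'); then 2 to 4 of a digit, then one of [wb], then whitespace (captured).
Matches: at [6:18] match '-%1R0hr809b ', groups = ('r8', '09b ').
Multiple groups make `findall` return tuples — one 2-tuple for the one match.

[('r8', '09b ')]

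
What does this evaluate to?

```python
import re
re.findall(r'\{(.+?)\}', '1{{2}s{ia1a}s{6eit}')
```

['{2', 'ia1a', '6eit']

Because the quantifier is non-greedy, it stops expanding at the earliest point where the rest of the pattern can succeed.
Because there's exactly one group, `findall` drops the full match and keeps group 1 from each hit.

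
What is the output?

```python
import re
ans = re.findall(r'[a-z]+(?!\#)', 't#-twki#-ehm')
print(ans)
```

['twk', 'ehm']

Because the assertion is negative and zero-width, positions next to the forbidden text are skipped.
With no groups in the pattern, `findall` gives back each whole match — 2 here.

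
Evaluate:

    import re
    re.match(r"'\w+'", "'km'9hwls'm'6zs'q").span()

With `match`, the pattern is implicitly anchored at the beginning.
The match spans [0:4] → "'km'".

(0, 4)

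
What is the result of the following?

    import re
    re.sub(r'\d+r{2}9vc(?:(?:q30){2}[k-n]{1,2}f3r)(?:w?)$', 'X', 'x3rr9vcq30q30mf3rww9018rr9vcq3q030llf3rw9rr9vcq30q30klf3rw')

This matches one or more of a digit, then exactly 2 of the literal 'r', then the literal '9vc'; then the literal 'q30' repeated 2 times, then 1 to 2 of a character in [k-n], then the literal 'f3r' (non-capturing group); then optionally a literal 'w' (non-capturing group); then anchored at the end.
Matches: at [40:58] → '9rr9vcq30q30klf3rw'.
Each match is replaced by 'X'.

'x3rr9vcq30q30mf3rww9018rr9vcq3q030llf3rwX'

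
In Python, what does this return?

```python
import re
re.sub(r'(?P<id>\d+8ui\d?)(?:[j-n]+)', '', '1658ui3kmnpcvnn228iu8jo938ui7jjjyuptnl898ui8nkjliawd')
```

'pcvnn228iu8joyuptnliawd'

The pattern matches one or more of a digit, then the literal '8ui', then optionally a digit (captured as 'id'); then one or more of a character in [j-n] (non-capturing group).
Matches: at [0:10] → '1658ui3kmn'; at [23:32] → '938ui7jjj'; at [38:48] → '898ui8nkjl'.
Every occurrence is swapped for ''.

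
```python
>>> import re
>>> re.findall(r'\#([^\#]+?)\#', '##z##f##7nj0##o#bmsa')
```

['z', 'f', '7nj0', 'o']

Walking the string: at [1:4] match '#z#', group 1 = 'z'; at [4:7] match '#f#', group 1 = 'f'; at [7:13] match '#7nj0#', group 1 = '7nj0'; at [13:16] match '#o#', group 1 = 'o'.
`findall` collects group 1 from each match (4 total).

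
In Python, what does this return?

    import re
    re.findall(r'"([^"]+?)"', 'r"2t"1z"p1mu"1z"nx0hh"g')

['2t', 'p1mu', 'nx0hh']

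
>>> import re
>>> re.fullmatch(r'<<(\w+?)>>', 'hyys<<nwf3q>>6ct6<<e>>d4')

None

`fullmatch` succeeds only if the pattern covers the string from start to end.
Here the pattern can't cover the whole string, so the call returns None.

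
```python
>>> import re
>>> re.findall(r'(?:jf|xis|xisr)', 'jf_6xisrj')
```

['jf', 'xis']

The regex engine tests alternatives in the order written; an earlier branch that matches wins even if a later one would match more.
With no groups in the pattern, `findall` gives back each whole match — 2 here.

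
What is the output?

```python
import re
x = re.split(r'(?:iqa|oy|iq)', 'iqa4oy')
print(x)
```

['', '4', '']

Alternation tries branches left to right and keeps the first one that lets the overall match succeed at that position.
Matches to split on: at [0:3] → 'iqa'; at [4:6] → 'oy'.
`split` removes every match and returns the 3 fragments in between.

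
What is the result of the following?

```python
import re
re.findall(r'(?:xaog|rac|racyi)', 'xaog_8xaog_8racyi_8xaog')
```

['xaog', 'xaog', 'rac', 'xaog']

Alternation isn't longest-match — the leftmost alternative that fits at this position is chosen.
No capturing groups, so `findall` returns the 4 full match strings.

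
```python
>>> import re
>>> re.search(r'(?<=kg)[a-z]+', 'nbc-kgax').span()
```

(6, 8)

Because the assertion is zero-width, the text it checks is not consumed and won't appear in the result.
The match spans [6:8] → 'ax'.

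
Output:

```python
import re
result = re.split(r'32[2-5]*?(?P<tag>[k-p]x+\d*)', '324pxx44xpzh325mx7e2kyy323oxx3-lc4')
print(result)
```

['', 'pxx44', 'xpzh', 'mx7', 'e2kyy', 'oxx3', '-lc4']

Pattern: the literal '32', then zero or more of a character in [2-5] (lazy); then a character in [k-p], then one or more of the literal 'x', then zero or more of a digit (captured as 'tag').
`re.split` interleaves the captured-group text with the surrounding fragments.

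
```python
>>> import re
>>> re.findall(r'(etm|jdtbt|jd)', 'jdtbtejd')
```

['jdtbt', 'jd']

The regex engine tests alternatives in the order written; an earlier branch that matches wins even if a later one would match more.
Scanning left to right: at [0:5] match 'jdtbt', group 1 = 'jdtbt'; at [6:8] match 'jd', group 1 = 'jd'.
One capturing group, so `findall` returns just the captured substring from each match — 2 in all.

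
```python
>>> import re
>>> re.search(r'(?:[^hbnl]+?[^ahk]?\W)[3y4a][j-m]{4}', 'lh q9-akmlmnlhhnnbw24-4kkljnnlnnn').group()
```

Pattern: one or more of any character except [hbnl] (lazy), then optionally any character except [ahk], then a non-word character (non-capturing group); then one of [3y4a], then exactly 4 of a character in [j-m].
`re.search` scans for the first position where the pattern succeeds.
The match spans [2:11] → ' q9-akmlm'.

' q9-akmlm'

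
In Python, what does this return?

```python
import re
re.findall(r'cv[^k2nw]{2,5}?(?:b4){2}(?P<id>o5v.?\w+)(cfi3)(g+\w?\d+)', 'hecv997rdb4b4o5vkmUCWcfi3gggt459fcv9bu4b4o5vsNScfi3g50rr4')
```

[('o5vkmUCWcfi3gggt459fcv9bu4b4o5vsNS', 'cfi3', 'g50')]

Pattern: the literal 'cv', then 2 to 5 of any character except [k2nw] (lazy), then the literal 'b4' repeated 2 times; then the literal 'o5v', then optionally any character, then one or more of a word character (captured as 'id'); then the literal 'cf', then the literal 'i3' (captured); then one or more of the literal 'g', then optionally a word character, then one or more of a digit (captured).
3 groups means the one result is a tuple of 3 captured strings — 1 here.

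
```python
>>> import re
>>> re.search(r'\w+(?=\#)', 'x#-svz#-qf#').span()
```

The `(?=…)`/`(?<=…)` assertion just peeks at neighbouring text; it doesn't advance the match position.
`search` walks the string left to right and returns the first match it finds.
The match spans [0:1] → 'x'.

(0, 1)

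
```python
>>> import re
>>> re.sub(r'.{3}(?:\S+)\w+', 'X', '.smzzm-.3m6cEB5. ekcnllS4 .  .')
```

'XX .  .'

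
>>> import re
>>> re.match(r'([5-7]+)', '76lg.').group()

Pattern: one or more of a character in [5-7] (captured).
`re.match` won't scan ahead — the pattern has to work from the very first character.
The match spans [0:2] → '76'.
Captured: group 1 = '76'.

'76'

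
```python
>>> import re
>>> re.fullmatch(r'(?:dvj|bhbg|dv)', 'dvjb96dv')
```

None

`re.fullmatch` is like wrapping the pattern in `^…$` (in single-line mode).
Here there's no way to consume every character, so the call returns None.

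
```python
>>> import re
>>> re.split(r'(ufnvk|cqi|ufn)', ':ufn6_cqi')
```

Because the pattern has a capturing group, `split` also inserts each captured text between the pieces.

[':', 'ufn', '6_', 'cqi', '']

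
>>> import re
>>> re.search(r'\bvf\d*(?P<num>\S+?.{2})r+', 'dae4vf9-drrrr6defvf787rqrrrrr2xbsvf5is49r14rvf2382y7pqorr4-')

Here no position works, so the call returns None.

None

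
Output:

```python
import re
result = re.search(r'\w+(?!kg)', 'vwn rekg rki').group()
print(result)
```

Because the assertion is negative and zero-width, positions next to the forbidden text are skipped.
The match spans [0:3] → 'vwn'.

vwn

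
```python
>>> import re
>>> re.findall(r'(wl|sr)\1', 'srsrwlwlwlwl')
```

['sr', 'wl', 'wl']

The backreference `\1` re-matches whatever the first group consumed, character for character.
Scanning left to right: at [0:4] match 'srsr', group 1 = 'sr'; at [4:8] match 'wlwl', group 1 = 'wl'; at [8:12] match 'wlwl', group 1 = 'wl'.
One capturing group, so `findall` returns just the captured substring from each match — 3 in all.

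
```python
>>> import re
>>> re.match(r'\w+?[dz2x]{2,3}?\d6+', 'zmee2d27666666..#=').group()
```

The pattern matches one or more of a word character (lazy), then 2 to 3 of one of [dz2x] (lazy), then a digit; then one or more of a literal '6'.
`re.match` won't scan ahead — the pattern has to work from the very first character.
The match spans [0:14] → 'zmee2d27666666'.

'zmee2d27666666'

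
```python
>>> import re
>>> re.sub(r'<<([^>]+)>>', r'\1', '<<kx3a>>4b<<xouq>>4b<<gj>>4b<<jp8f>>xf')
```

Matches: at [0:8] → '<<kx3a>>'; at [10:18] → '<<xouq>>'; at [20:26] → '<<gj>>'; at [28:36] → '<<jp8f>>'.
The replacement refers to a captured group, so each match is rewritten using its own captured text.

'kx3a4bxouq4bgj4bjp8fxf'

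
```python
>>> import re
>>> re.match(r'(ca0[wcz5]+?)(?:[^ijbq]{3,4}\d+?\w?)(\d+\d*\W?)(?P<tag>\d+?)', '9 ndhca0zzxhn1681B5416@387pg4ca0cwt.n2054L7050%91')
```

None

This matches the literal 'ca0', then one or more of one of [wcz5] (lazy) (captured); then 3 to 4 of any character except [ijbq], then one or more of a digit (lazy), then optionally a word character (non-capturing group); then one or more of a digit, then zero or more of a digit, then optionally a non-word character (captured); then one or more of a digit (lazy) (captured as 'tag').
`re.match` won't scan ahead — the pattern has to work from the very first character.
Here position 0 doesn't satisfy it, so the call returns None.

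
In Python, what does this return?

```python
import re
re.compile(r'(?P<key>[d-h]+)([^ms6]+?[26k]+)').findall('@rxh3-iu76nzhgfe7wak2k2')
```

[('h', '3-iu76'), ('hgfe', '7wak2k2')]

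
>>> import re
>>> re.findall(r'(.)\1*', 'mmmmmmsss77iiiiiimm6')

['m', 's', '7', 'i', 'm', '6']

After group 1 captures some text, `\1` only succeeds where that same text appears again.
Walking the string: at [0:6] match 'mmmmmm', group 1 = 'm'; at [6:9] match 'sss', group 1 = 's'; at [9:11] match '77', group 1 = '7'; at [11:17] match 'iiiiii', group 1 = 'i'; at [17:19] match 'mm', group 1 = 'm'; ….
With a single group, `findall` returns only what that group captured — 6 items.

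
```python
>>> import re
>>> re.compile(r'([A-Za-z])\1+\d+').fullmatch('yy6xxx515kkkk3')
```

None

After group 1 captures some text, `\1` only succeeds where that same text appears again.
`fullmatch` succeeds only if the pattern covers the string from start to end.
Here the string isn't matched end-to-end, so the call returns None.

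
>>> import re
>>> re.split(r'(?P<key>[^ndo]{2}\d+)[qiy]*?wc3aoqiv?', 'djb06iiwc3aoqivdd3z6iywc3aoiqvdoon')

['d', 'jb06', 'dd3z6iywc3aoiqvdoon']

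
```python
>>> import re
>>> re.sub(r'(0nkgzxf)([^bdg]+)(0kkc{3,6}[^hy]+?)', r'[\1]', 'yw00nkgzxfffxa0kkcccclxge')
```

'yw0[0nkgzxf]xge'

This matches the literal '0nk', then the literal 'gz', then the literal 'xf' (captured); then one or more of any character except [bdg] (captured); then the literal '0kk', then 3 to 6 of a literal 'c', then one or more of any character except [hy] (lazy) (captured).
The `?` after the quantifier makes it lazy — it takes as little as possible before letting the rest of the pattern try.
Matches: at [3:22] → '0nkgzxfffxa0kkccccl'.
Each match is replaced using the text its own group 1 captured.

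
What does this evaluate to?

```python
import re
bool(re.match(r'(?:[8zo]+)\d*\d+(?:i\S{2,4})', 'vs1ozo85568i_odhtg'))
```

False

With `match`, the pattern is implicitly anchored at the beginning.
Here position 0 doesn't satisfy it, so the call returns None, and `bool(None)` is False.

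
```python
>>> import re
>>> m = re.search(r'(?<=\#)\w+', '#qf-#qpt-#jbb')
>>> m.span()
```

(1, 3)

Because the assertion is zero-width, the text it checks is not consumed and won't appear in the result.
The match spans [1:3] → 'qf'.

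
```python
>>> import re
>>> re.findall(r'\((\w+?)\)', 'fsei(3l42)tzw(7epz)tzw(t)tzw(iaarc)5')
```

['3l42', '7epz', 't', 'iaarc']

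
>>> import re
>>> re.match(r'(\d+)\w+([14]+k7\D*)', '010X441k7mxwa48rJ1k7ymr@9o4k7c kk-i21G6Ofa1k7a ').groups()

('010', '1k7ymr@')

This matches one or more of a digit (captured); then one or more of a word character; then one or more of one of [14], then the literal 'k7', then zero or more of a non-digit (captured).
With `match`, the pattern is implicitly anchored at the beginning.
The match spans [0:24] → '010X441k7mxwa48rJ1k7ymr@'.
Captured: group 1 = '010', group 2 = '1k7ymr@'.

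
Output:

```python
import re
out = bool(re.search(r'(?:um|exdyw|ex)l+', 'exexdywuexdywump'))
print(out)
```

False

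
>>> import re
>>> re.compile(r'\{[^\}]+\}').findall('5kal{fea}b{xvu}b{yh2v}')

['{fea}', '{xvu}', '{yh2v}']

Matches: at [4:9] → '{fea}'; at [10:15] → '{xvu}'; at [16:22] → '{yh2v}'.
`findall` yields the raw match text (3 of them) because the pattern has no groups.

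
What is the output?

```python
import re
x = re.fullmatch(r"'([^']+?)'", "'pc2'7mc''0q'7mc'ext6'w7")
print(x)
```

For `fullmatch`, every character of the input must be accounted for by the pattern.
Here the string isn't matched end-to-end, so the call returns None.

None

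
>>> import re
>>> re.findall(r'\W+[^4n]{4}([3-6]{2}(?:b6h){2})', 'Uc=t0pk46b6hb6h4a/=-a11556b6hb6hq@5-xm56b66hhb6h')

['46b6hb6h', '56b6hb6h']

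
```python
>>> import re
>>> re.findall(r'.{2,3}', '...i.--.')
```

['...', 'i.-', '-.']

This matches 2 to 3 of any character.
Scanning left to right: at [0:3] → '...'; at [3:6] → 'i.-'; at [6:8] → '-.'.
With no groups in the pattern, `findall` gives back each whole match — 3 here.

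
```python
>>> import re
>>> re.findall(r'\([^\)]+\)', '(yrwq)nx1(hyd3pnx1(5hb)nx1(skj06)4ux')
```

['(yrwq)', '(hyd3pnx1(5hb)', '(skj06)']

Matches: at [0:6] → '(yrwq)'; at [9:23] → '(hyd3pnx1(5hb)'; at [26:33] → '(skj06)'.
With no groups in the pattern, `findall` gives back each whole match — 3 here.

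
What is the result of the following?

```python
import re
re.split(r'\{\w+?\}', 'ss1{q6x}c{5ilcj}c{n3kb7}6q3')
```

Matches to split on: at [3:8] → '{q6x}'; at [9:16] → '{5ilcj}'; at [17:24] → '{n3kb7}'.
Splitting on the pattern gives 4 pieces.

['ss1', 'c', 'c', '6q3']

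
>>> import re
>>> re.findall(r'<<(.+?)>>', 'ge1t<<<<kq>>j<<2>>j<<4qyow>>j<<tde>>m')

A `+?`/`*?`/`{m,n}?` starts at its minimum and grows only as far as needed for what follows to match.
`findall` collects group 1 from each match (4 total).

['<<kq', '2', '4qyow', 'tde']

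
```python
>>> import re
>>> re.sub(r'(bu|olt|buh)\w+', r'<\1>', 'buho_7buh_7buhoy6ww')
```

The regex engine tests alternatives in the order written; an earlier branch that matches wins even if a later one would match more.
Matches: at [0:19] → 'buho_7buh_7buhoy6ww'.
The replacement refers to a captured group, so each match is rewritten using its own captured text.

'<bu>'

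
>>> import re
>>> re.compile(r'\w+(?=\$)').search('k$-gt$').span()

The `(?=…)`/`(?<=…)` assertion just peeks at neighbouring text; it doesn't advance the match position.
`re.search` scans for the first position where the pattern succeeds.
The match spans [0:1] → 'k'.

(0, 1)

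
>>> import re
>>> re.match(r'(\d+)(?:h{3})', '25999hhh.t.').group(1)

The match spans [0:8] → '25999hhh'.
Captured: group 1 = '25999'.

'25999'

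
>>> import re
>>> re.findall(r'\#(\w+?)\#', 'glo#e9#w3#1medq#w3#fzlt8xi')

Walking the string: at [3:7] match '#e9#', group 1 = 'e9'; at [9:16] match '#1medq#', group 1 = '1medq'.
`findall` collects group 1 from each match (2 total).

['e9', '1medq']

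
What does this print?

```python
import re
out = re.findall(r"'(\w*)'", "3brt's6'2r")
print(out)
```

['s6']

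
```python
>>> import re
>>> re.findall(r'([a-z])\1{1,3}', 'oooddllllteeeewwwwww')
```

A backreference is literal: `\1` must see the identical characters the first group matched.
Matches: at [0:3] match 'ooo', group 1 = 'o'; at [3:5] match 'dd', group 1 = 'd'; at [5:9] match 'llll', group 1 = 'l'; at [10:14] match 'eeee', group 1 = 'e'; at [14:18] match 'wwww', group 1 = 'w'; ….
Because there's exactly one group, `findall` drops the full match and keeps group 1 from each hit.

['o', 'd', 'l', 'e', 'w', 'w']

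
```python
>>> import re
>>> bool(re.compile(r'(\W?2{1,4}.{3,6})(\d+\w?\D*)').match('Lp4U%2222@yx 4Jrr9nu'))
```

False

Pattern: optionally a non-word character, then 1 to 4 of the literal '2', then 3 to 6 of any character (captured); then one or more of a digit, then optionally a word character, then zero or more of a non-digit (captured).
`re.match` won't scan ahead — the pattern has to work from the very first character.
Here the string doesn't start with a match, so the call returns None, and `bool(None)` is False.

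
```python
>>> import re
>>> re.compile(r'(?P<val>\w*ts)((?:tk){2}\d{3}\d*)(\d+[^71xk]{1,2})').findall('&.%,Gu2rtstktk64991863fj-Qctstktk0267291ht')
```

This matches zero or more of a word character, then the literal 'ts' (captured as 'val'); then the literal 'tk' repeated 2 times, then exactly 3 of a digit, then zero or more of a digit (captured); then one or more of a digit, then 1 to 2 of any character except [71xk] (captured).
Scanning left to right: at [4:24] match 'Gu2rtstktk64991863fj', groups = ('Gu2rts', 'tktk6499186', '3fj'); at [25:42] match 'Qctstktk0267291ht', groups = ('Qcts', 'tktk026729', '1ht').
3 groups means each result is a tuple of 3 captured strings — 2 here.

[('Gu2rts', 'tktk6499186', '3fj'), ('Qcts', 'tktk026729', '1ht')]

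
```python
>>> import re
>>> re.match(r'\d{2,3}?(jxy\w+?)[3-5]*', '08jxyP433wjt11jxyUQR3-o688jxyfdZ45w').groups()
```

The pattern matches 2 to 3 of a digit (lazy); then the literal 'jxy', then one or more of a word character (lazy) (captured); then zero or more of a character in [3-5].
A `+?`/`*?`/`{m,n}?` starts at its minimum and grows only as far as needed for what follows to match.
`re.match` won't scan ahead — the pattern has to work from the very first character.
The match spans [0:9] → '08jxyP433'.
Captured: group 1 = 'jxyP'.

('jxyP',)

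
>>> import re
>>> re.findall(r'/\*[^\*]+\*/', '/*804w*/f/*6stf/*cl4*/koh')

['/*804w*/', '/*cl4*/']

Matches: at [0:8] → '/*804w*/'; at [15:22] → '/*cl4*/'.
With no groups in the pattern, `findall` gives back each whole match — 2 here.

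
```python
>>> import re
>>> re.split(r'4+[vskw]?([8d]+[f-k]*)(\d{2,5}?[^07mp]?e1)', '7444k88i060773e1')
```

['7', '88i', '060773e1', '']

The pattern matches one or more of the literal '4', then optionally one of [vskw]; then one or more of one of [8d], then zero or more of a character in [f-k] (captured); then 2 to 5 of a digit (lazy), then optionally any character except [07mp], then the literal 'e1' (captured).
Matches to split on: at [1:16] → '444k88i060773e1'.
With a capturing group present, the delimiter's captured portion is kept in the result list.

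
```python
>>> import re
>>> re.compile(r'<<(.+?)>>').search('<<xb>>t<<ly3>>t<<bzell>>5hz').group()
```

'<<xb>>'

Lazy quantifiers expand one character at a time until the remainder of the pattern can match.
`re.search` tries every starting position until one works.
The match spans [0:6] → '<<xb>>'.
Captured: group 1 = 'xb'.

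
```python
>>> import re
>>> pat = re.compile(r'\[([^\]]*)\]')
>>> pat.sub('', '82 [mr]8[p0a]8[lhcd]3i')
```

Every occurrence is swapped for ''.

'82 883i'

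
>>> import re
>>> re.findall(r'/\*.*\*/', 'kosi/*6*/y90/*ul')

Walking the string: at [4:9] → '/*6*/'.
Since nothing is captured, `findall` lists the 1 matched substring directly.

['/*6*/']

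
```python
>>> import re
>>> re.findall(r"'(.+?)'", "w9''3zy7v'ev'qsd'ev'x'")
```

["'3zy7v", 'qsd', 'x']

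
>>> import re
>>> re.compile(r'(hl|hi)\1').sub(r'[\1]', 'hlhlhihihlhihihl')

'[hl][hi]hl[hi]hl'

`\1` is not a pattern — it's the concrete string captured by group 1, re-applied verbatim.
Matches: at [0:4] → 'hlhl'; at [4:8] → 'hihi'; at [10:14] → 'hihi'.
`\1` in the replacement pulls in group 1's text for each match.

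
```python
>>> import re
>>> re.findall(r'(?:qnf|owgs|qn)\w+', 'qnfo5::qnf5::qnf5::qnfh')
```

['qnfo5', 'qnf5', 'qnf5', 'qnfh']

Scanning left to right: at [0:5] → 'qnfo5'; at [7:11] → 'qnf5'; at [13:17] → 'qnf5'; at [19:23] → 'qnfh'.
No capturing groups, so `findall` returns the 4 full match strings.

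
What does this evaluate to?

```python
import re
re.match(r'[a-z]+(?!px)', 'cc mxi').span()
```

(0, 2)

`match` is anchored at position 0; if the pattern doesn't fit there, it returns None.
The match spans [0:2] → 'cc'.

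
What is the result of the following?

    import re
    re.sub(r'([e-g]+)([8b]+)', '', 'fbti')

The pattern matches one or more of a character in [e-g] (captured); then one or more of one of [8b] (captured).
Matches: at [0:2] → 'fb'.
`sub` substitutes '' at each match site.

'ti'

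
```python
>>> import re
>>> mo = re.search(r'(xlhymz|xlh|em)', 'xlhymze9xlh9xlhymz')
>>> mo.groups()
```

('xlhymz',)

Branches in `(...|...)` are attempted left-to-right; the first branch that allows the whole pattern to succeed is taken.
`re.search` tries every starting position until one works.
The match spans [0:6] → 'xlhymz'.
Captured: group 1 = 'xlhymz'.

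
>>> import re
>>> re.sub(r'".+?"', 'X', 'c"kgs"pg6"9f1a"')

'cXpg6X'

Matches: at [1:6] → '"kgs"'; at [9:15] → '"9f1a"'.
`sub` substitutes 'X' at each match site.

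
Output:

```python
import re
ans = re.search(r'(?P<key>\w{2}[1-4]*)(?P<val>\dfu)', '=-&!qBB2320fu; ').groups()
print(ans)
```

This matches exactly 2 of a word character, then zero or more of a character in [1-4] (captured as 'key'); then a digit, then the literal 'fu' (captured as 'val').
Unlike `match`, `search` isn't anchored — it looks for the pattern anywhere in the string.
The match spans [5:13] → 'BB2320fu'.
Captured: group 1 = 'BB232', group 2 = '0fu'.

('BB232', '0fu')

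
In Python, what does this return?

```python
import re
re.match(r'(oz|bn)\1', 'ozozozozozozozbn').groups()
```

('oz',)

The match spans [0:4] → 'ozoz'.
Captured: group 1 = 'oz'.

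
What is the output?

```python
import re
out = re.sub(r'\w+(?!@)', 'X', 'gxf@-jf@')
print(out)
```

The negative lookaround is zero-width — it rules out positions where the adjacent text would match, without consuming anything.
Every occurrence is swapped for 'X'.

Xf@-Xf@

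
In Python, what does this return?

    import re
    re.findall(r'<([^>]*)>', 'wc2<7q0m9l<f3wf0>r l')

['7q0m9l<f3wf0']

Because there's exactly one group, `findall` drops the full match and keeps group 1 from the one hit.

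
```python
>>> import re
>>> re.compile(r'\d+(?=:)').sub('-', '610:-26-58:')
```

'-:-26--:'

The positive lookaround only admits positions where the adjacent text matches; those characters stay outside the span.
Each match is replaced by '-'.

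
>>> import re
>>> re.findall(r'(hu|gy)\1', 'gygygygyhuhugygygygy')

`\1` has to match the exact text group 1 already captured.
Matches: at [0:4] match 'gygy', group 1 = 'gy'; at [4:8] match 'gygy', group 1 = 'gy'; at [8:12] match 'huhu', group 1 = 'hu'; at [12:16] match 'gygy', group 1 = 'gy'; at [16:20] match 'gygy', group 1 = 'gy'.
One capturing group, so `findall` returns just the captured substring from each match — 5 in all.

['gy', 'gy', 'hu', 'gy', 'gy']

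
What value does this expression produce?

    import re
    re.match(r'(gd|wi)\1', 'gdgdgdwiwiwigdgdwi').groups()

('gd',)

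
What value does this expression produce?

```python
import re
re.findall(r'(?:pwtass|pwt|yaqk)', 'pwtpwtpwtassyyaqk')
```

['pwt', 'pwt', 'pwtass', 'yaqk']

Alternation isn't longest-match — the leftmost alternative that fits at this position is chosen.
Matches: at [0:3] → 'pwt'; at [3:6] → 'pwt'; at [6:12] → 'pwtass'; at [13:17] → 'yaqk'.
No capturing groups, so `findall` returns the 4 full match strings.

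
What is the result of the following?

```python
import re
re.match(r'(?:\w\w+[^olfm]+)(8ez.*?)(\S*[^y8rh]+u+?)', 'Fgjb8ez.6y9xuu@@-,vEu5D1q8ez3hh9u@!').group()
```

'Fgjb8ez.6y9xuu@@-,vEu5D1q8ez3hh9u'

This matches a word character, then one or more of a word character, then one or more of any character except [olfm] (non-capturing group); then the literal '8ez', then zero or more of any character (lazy) (captured); then zero or more of a non-whitespace character, then one or more of any character except [y8rh], then one or more of the literal 'u' (lazy) (captured).
With `match`, the pattern is implicitly anchored at the beginning.
The match spans [0:33] → 'Fgjb8ez.6y9xuu@@-,vEu5D1q8ez3hh9u'.
Captured: group 1 = '8ez', group 2 = '3hh9u'.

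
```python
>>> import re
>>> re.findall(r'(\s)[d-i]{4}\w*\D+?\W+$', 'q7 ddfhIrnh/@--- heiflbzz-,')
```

[' ']

With a single group, `findall` returns only what that group captured — 1 item.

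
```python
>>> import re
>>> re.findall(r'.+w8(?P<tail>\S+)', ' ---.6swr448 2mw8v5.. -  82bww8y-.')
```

The pattern matches one or more of any character, then the literal 'w8'; then one or more of a non-whitespace character (captured as 'tail').
Scanning left to right: at [0:34] match ' ---.6swr448 2mw8v5.. -  82bww8y-.', group 1 = 'y-.'.
`findall` collects group 1 from the one match (1 total).

['y-.']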